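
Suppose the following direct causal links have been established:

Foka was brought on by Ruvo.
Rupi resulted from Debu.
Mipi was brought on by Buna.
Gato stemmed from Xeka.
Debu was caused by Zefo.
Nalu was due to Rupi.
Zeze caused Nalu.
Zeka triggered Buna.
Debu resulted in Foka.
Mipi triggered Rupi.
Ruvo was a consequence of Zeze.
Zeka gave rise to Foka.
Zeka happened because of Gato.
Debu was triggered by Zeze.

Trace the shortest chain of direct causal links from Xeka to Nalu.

Xeka → Gato → Zeka → Buna → Mipi → Rupi → Nalu

Xeka → Gato
Gato → Zeka
Zeka → Buna
Buna → Mipi
Mipi → Rupi
Rupi → Nalu
Length: 6 steps.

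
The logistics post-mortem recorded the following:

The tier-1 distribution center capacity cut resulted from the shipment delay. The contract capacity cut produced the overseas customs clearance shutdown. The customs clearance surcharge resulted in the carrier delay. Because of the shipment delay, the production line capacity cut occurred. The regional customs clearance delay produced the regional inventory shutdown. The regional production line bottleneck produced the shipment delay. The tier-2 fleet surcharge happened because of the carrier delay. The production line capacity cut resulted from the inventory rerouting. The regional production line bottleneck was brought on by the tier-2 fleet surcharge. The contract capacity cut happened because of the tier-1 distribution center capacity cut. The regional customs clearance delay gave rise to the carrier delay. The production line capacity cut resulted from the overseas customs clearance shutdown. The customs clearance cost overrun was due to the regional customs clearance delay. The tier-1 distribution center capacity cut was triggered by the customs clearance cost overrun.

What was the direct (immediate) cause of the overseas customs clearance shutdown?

Upstream contributors include the regional customs clearance delay, the customs clearance surcharge, the carrier delay, the customs clearance cost overrun, the tier-2 fleet surcharge, the regional production line bottleneck, the shipment delay, the tier-1 distribution center capacity cut, but only the contract capacity cut feeds directly into the overseas customs clearance shutdown.

the contract capacity cut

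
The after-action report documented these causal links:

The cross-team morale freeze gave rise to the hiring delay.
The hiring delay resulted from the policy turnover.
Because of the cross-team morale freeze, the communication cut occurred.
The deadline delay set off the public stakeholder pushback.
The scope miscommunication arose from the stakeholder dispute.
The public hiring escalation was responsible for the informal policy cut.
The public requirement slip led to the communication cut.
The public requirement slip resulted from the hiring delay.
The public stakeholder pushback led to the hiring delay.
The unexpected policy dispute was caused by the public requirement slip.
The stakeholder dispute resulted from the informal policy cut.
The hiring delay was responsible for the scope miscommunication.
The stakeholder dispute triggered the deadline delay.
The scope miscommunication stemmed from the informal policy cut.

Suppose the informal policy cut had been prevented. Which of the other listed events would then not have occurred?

the deadline delay, the public stakeholder pushback, the stakeholder dispute

Downstream of the informal policy cut: the stakeholder dispute, the deadline delay, the public stakeholder pushback, the hiring delay, the public requirement slip, the scope miscommunication, the unexpected policy dispute, the communication cut.
Of those, still caused via another path: the hiring delay, the public requirement slip, the scope miscommunication, the unexpected policy dispute, the communication cut.
The remainder have no surviving cause.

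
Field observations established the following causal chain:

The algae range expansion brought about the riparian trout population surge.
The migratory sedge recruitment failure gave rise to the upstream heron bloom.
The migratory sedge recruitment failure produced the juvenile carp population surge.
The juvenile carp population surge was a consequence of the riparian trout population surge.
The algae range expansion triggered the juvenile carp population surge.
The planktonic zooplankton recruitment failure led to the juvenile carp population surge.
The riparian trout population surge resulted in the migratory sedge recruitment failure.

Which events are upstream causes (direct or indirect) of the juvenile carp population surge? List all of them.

Immediate causes of the juvenile carp population surge: the algae range expansion, the riparian trout population surge, the migratory sedge recruitment failure, the planktonic zooplankton recruitment failure.

the algae range expansion, the migratory sedge recruitment failure, the planktonic zooplankton recruitment failure, the riparian trout population surge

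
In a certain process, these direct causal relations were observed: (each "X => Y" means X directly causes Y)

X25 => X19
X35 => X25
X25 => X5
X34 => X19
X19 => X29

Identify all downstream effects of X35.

Direct effects: X25.
2 steps out: X19, X5.
3 steps out: X29.
Not reachable from it: X34.

X19, X25, X29, X5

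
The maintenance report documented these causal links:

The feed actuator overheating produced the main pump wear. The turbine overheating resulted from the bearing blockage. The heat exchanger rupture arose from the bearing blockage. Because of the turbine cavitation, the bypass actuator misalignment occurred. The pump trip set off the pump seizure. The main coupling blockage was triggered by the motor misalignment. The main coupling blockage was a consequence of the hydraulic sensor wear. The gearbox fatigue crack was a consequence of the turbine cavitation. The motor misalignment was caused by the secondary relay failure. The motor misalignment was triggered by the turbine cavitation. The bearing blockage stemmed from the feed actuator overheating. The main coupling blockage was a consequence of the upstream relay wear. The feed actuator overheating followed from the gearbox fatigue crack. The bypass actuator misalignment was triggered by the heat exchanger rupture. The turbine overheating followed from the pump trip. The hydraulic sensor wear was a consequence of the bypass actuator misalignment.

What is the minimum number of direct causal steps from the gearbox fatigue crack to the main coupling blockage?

Shortest chain: the gearbox fatigue crack → the feed actuator overheating → the bearing blockage → the heat exchanger rupture → the bypass actuator misalignment → the hydraulic sensor wear → the main coupling blockage.

6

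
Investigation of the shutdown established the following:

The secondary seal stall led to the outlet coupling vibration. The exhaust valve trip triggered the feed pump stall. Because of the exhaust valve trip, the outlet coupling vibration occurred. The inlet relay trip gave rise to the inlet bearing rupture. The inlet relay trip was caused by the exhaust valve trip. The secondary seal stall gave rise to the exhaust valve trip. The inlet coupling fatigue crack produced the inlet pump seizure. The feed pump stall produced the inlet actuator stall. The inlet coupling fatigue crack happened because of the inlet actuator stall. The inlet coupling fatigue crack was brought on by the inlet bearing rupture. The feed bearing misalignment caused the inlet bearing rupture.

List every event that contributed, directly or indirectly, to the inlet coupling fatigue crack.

Immediate causes of the inlet coupling fatigue crack: the inlet actuator stall, the inlet bearing rupture.
Further upstream: the secondary seal stall, the exhaust valve trip, the inlet relay trip, the feed pump stall, the feed bearing misalignment.

the exhaust valve trip, the feed bearing misalignment, the feed pump stall, the inlet actuator stall, the inlet bearing rupture, the inlet relay trip, the secondary seal stall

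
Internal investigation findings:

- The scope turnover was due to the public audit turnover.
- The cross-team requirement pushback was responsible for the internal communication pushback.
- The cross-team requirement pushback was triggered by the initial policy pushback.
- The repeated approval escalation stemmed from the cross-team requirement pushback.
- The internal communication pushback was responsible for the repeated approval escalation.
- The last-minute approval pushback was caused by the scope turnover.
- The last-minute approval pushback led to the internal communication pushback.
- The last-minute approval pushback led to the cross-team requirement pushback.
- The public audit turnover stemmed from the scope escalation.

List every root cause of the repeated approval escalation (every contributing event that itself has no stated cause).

the initial policy pushback, the scope escalation

Tracing upstream from the repeated approval escalation: the repeated approval escalation ← the cross-team requirement pushback ← the last-minute approval pushback ← the scope turnover ← the public audit turnover ← the scope escalation.
A separate upstream branch: the repeated approval escalation ← the cross-team requirement pushback ← the initial policy pushback.
Each of those chain origins has no stated cause.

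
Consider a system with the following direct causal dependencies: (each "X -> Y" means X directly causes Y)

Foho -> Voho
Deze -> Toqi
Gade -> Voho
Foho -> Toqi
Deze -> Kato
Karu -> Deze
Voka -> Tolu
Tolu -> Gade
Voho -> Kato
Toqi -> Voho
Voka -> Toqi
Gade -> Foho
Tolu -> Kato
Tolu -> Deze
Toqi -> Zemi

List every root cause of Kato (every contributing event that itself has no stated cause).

Karu, Voka

Tracing upstream from Kato: Kato ← Deze ← Karu.
A separate upstream branch: Kato ← Tolu ← Voka.
Each of those chain origins has no stated cause.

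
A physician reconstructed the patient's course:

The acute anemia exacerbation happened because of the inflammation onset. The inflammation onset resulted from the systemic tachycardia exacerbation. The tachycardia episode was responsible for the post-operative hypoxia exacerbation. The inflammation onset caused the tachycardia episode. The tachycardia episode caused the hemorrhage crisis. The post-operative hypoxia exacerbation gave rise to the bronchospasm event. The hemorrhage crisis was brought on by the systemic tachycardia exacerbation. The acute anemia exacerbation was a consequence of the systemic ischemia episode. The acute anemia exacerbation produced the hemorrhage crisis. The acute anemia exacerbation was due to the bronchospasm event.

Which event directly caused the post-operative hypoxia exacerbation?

the tachycardia episode

Upstream contributors include the systemic tachycardia exacerbation, the inflammation onset, but only the tachycardia episode feeds directly into the post-operative hypoxia exacerbation.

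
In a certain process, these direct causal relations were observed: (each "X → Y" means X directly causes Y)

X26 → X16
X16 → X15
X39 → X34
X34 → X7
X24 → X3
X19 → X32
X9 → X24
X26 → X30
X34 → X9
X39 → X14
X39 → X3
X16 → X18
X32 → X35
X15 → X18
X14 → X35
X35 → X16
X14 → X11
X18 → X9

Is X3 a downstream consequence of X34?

Yes

There is a causal chain: X34 → X9 → X24 → X3.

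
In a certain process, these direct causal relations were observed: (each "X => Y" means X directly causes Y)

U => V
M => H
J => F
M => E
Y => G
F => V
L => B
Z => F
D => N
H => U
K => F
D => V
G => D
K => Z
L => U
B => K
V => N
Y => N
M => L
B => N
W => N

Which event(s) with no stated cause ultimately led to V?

Tracing upstream from V: V ← U ← H ← M.
A separate upstream branch: V ← D ← G ← Y.
A separate upstream branch: V ← F ← J.
Each of those chain origins has no stated cause.

J, M, Y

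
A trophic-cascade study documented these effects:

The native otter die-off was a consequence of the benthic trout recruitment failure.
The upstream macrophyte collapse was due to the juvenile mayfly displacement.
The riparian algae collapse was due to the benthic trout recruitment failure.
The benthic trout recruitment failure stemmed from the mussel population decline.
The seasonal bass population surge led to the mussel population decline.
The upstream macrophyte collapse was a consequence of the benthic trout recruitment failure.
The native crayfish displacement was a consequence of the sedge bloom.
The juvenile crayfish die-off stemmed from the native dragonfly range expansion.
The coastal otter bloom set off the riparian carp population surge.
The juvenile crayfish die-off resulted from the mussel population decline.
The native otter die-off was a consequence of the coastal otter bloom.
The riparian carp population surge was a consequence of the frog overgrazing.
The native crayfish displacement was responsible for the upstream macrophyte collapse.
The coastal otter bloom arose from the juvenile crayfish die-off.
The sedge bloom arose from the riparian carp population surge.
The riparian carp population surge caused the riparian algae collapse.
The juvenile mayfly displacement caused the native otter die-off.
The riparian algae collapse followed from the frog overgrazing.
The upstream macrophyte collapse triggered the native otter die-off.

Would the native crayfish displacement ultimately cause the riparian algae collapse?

The native crayfish displacement leads to the upstream macrophyte collapse, the native otter die-off; the riparian algae collapse is not among them.

No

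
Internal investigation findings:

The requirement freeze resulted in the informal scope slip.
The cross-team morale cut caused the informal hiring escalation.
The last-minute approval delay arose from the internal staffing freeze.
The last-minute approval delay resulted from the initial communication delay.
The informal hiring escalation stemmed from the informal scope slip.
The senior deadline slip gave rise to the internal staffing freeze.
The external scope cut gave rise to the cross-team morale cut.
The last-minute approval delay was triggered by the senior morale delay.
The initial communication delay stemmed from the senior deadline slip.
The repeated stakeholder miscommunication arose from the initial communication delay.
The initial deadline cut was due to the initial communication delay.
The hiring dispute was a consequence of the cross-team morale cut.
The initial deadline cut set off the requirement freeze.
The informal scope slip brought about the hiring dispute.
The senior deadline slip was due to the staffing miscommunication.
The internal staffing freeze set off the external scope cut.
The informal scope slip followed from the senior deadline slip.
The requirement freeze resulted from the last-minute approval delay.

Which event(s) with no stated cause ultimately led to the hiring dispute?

the senior morale delay, the staffing miscommunication

Tracing upstream from the hiring dispute: the hiring dispute ← the informal scope slip ← the senior deadline slip ← the staffing miscommunication.
A separate upstream branch: the hiring dispute ← the informal scope slip ← the requirement freeze ← the last-minute approval delay ← the senior morale delay.
Each of those chain origins has no stated cause.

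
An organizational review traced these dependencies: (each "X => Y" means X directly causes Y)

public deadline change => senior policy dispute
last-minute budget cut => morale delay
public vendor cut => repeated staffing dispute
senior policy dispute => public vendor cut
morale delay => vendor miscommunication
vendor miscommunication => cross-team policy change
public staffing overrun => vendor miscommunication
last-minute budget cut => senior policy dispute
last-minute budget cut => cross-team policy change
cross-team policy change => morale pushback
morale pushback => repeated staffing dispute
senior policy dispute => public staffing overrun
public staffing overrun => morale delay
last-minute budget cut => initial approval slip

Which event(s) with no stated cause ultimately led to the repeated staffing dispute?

Tracing upstream from the repeated staffing dispute: the repeated staffing dispute ← the public vendor cut ← the senior policy dispute ← the last-minute budget cut.
A separate upstream branch: the repeated staffing dispute ← the public vendor cut ← the senior policy dispute ← the public deadline change.
Each of those chain origins has no stated cause.

the last-minute budget cut, the public deadline change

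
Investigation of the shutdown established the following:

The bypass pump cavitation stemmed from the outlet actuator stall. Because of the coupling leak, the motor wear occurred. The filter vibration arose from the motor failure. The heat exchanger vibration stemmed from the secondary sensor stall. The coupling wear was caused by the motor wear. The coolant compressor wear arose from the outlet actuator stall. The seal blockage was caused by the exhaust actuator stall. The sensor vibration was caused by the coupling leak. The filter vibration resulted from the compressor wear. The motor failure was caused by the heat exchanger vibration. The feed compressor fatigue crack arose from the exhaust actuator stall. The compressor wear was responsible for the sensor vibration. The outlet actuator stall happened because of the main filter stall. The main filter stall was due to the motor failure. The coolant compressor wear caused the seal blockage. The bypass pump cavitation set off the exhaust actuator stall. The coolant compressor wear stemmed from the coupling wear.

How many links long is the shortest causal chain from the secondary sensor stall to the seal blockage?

Shortest chain: the secondary sensor stall → the heat exchanger vibration → the motor failure → the main filter stall → the outlet actuator stall → the coolant compressor wear → the seal blockage.

6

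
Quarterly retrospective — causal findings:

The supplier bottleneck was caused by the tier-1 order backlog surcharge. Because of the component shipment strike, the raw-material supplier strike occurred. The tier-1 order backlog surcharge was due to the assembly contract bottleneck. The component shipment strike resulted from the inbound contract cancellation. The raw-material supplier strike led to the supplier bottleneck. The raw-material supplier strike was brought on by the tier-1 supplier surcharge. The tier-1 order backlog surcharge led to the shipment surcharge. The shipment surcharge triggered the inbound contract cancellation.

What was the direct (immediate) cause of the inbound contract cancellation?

Upstream contributors include the assembly contract bottleneck, the tier-1 order backlog surcharge, but only the shipment surcharge feeds directly into the inbound contract cancellation.

the shipment surcharge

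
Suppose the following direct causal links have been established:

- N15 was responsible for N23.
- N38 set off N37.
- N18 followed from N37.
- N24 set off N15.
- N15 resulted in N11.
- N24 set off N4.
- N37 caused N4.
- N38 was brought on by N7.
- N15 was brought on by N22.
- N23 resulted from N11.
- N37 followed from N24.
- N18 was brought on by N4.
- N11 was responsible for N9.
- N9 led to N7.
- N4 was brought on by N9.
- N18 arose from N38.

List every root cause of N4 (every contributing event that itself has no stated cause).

Tracing upstream from N4: N4 ← N24.
A separate upstream branch: N4 ← N9 ← N11 ← N15 ← N22.
Each of those chain origins has no stated cause.

N22, N24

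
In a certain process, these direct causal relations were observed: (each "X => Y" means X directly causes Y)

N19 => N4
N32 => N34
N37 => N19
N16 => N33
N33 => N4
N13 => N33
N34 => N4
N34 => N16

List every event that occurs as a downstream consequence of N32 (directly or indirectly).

N16, N33, N34, N4

Direct effects: N34.
2 steps out: N16, N4.
3 steps out: N33.
Not reachable from it: N13, N37, N19.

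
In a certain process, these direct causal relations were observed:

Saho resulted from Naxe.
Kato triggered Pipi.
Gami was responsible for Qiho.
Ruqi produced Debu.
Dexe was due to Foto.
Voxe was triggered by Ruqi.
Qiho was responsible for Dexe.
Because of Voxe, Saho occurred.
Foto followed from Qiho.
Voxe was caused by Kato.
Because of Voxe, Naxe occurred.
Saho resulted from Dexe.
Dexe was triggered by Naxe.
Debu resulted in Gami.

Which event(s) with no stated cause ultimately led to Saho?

Kato, Ruqi

Tracing upstream from Saho: Saho ← Voxe ← Kato.
A separate upstream branch: Saho ← Voxe ← Ruqi.
Each of those chain origins has no stated cause.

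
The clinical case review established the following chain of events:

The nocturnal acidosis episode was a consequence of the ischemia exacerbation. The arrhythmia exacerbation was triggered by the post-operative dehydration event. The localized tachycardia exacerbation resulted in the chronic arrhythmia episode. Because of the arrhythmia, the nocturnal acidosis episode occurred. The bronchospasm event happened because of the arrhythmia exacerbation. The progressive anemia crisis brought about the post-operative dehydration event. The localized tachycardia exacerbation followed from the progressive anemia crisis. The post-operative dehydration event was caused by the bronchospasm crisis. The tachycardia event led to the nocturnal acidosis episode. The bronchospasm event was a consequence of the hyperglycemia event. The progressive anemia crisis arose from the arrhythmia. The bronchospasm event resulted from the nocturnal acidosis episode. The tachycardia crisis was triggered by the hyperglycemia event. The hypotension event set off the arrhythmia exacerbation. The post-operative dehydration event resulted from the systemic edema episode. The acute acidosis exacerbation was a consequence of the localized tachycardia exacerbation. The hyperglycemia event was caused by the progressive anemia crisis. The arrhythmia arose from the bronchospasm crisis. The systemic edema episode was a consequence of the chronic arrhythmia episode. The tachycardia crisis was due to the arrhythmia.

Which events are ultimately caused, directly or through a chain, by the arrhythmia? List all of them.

Direct effects: the progressive anemia crisis, the tachycardia crisis, the nocturnal acidosis episode.
2 steps out: the hyperglycemia event, the localized tachycardia exacerbation, the post-operative dehydration event, the bronchospasm event.
3 steps out: the acute acidosis exacerbation, the chronic arrhythmia episode, the arrhythmia exacerbation.
4 steps out: the systemic edema episode.
Not reachable from it: the bronchospasm crisis, the ischemia exacerbation, the hypotension event, the tachycardia event.

the acute acidosis exacerbation, the arrhythmia exacerbation, the bronchospasm event, the chronic arrhythmia episode, the hyperglycemia event, the localized tachycardia exacerbation, the nocturnal acidosis episode, the post-operative dehydration event, the progressive anemia crisis, the systemic edema episode, the tachycardia crisis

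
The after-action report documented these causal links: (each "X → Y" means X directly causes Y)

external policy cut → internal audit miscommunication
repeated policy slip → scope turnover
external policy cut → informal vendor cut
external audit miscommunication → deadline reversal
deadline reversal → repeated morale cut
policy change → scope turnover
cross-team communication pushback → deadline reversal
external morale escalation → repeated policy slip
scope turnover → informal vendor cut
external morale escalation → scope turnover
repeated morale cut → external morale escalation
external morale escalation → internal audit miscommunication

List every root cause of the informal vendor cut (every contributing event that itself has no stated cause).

the cross-team communication pushback, the external audit miscommunication, the external policy cut, the policy change

Tracing upstream from the informal vendor cut: the informal vendor cut ← the scope turnover ← the policy change.
A separate upstream branch: the informal vendor cut ← the scope turnover ← the external morale escalation ← the repeated morale cut ← the deadline reversal ← the cross-team communication pushback.
A separate upstream branch: the informal vendor cut ← the scope turnover ← the external morale escalation ← the repeated morale cut ← the deadline reversal ← the external audit miscommunication.
A separate upstream branch: the informal vendor cut ← the external policy cut.
Each of those chain origins has no stated cause.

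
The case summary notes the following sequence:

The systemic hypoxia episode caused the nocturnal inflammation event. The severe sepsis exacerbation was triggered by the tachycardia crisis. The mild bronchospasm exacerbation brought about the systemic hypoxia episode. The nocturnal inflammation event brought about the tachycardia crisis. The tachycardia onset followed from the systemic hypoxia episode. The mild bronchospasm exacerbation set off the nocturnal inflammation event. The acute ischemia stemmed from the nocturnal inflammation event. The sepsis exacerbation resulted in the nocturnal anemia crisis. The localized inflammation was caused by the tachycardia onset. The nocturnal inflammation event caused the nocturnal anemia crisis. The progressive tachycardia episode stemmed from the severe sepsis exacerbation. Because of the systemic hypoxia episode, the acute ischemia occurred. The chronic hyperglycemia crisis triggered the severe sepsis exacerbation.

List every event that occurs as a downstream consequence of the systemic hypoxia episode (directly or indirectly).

Direct effects: the tachycardia onset, the nocturnal inflammation event, the acute ischemia.
2 steps out: the tachycardia crisis, the localized inflammation, the nocturnal anemia crisis.
3 steps out: the severe sepsis exacerbation.
4 steps out: the progressive tachycardia episode.
Not reachable from it: the mild bronchospasm exacerbation, the chronic hyperglycemia crisis, the sepsis exacerbation.

the acute ischemia, the localized inflammation, the nocturnal anemia crisis, the nocturnal inflammation event, the progressive tachycardia episode, the severe sepsis exacerbation, the tachycardia crisis, the tachycardia onset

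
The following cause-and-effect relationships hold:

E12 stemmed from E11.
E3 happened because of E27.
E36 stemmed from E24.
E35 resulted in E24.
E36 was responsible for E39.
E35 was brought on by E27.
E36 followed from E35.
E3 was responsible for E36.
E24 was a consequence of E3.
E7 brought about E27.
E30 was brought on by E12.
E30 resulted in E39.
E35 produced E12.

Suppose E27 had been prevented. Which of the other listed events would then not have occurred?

E24, E3, E35, E36

Downstream of E27: E35, E3, E24, E12, E36, E30, E39.
Of those, still caused via another path: E12, E30, E39.
The remainder have no surviving cause.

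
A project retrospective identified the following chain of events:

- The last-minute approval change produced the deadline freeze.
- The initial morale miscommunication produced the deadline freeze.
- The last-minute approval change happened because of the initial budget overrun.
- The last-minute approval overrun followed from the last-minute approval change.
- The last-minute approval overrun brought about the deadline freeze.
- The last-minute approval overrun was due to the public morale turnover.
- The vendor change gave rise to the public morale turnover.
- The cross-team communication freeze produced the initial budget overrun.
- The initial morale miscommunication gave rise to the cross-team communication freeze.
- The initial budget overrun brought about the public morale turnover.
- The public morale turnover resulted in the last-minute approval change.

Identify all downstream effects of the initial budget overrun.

Direct effects: the public morale turnover, the last-minute approval change.
2 steps out: the last-minute approval overrun, the deadline freeze.
Not reachable from it: the initial morale miscommunication, the cross-team communication freeze, the vendor change.

the deadline freeze, the last-minute approval change, the last-minute approval overrun, the public morale turnover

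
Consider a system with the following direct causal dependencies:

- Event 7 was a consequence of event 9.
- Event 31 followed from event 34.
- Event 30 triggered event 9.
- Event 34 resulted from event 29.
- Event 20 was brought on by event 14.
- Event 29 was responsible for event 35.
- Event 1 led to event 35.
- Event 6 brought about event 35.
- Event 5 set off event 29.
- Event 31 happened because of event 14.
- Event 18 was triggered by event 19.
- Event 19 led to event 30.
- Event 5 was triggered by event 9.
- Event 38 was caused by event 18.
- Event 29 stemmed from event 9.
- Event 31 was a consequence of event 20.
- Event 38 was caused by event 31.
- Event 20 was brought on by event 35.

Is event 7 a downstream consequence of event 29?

No

Event 29 leads to event 35, event 34, event 20, event 31, event 38; event 7 is not among them.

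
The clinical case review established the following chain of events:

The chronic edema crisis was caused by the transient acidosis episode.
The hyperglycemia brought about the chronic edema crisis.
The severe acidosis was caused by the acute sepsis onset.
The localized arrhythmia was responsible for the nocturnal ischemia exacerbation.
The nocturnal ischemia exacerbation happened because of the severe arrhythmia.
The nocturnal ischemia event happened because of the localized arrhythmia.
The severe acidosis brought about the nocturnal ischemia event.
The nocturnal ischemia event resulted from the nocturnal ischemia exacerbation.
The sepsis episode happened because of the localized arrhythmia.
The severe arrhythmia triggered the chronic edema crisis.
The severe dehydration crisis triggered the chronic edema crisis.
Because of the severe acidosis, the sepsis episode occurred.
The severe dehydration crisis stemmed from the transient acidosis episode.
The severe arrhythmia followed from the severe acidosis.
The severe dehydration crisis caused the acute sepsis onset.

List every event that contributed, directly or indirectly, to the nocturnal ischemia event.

the acute sepsis onset, the localized arrhythmia, the nocturnal ischemia exacerbation, the severe acidosis, the severe arrhythmia, the severe dehydration crisis, the transient acidosis episode

Immediate causes of the nocturnal ischemia event: the severe acidosis, the localized arrhythmia, the nocturnal ischemia exacerbation.
Further upstream: the transient acidosis episode, the severe dehydration crisis, the acute sepsis onset, the severe arrhythmia.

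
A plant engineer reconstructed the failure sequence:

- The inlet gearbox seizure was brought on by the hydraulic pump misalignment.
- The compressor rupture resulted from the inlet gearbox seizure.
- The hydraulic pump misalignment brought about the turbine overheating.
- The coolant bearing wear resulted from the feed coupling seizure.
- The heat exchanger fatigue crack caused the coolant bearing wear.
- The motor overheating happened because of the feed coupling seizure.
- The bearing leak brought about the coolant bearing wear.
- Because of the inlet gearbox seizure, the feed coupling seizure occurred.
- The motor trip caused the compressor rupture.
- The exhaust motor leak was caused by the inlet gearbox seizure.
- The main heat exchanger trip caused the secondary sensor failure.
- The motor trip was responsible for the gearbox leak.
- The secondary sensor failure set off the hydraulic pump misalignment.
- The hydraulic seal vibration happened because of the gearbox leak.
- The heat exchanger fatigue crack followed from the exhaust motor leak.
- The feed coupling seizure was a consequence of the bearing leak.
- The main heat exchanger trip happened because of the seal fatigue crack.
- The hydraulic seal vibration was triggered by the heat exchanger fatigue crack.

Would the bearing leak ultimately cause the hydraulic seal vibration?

No

The bearing leak leads to the feed coupling seizure, the motor overheating, the coolant bearing wear; the hydraulic seal vibration is not among them.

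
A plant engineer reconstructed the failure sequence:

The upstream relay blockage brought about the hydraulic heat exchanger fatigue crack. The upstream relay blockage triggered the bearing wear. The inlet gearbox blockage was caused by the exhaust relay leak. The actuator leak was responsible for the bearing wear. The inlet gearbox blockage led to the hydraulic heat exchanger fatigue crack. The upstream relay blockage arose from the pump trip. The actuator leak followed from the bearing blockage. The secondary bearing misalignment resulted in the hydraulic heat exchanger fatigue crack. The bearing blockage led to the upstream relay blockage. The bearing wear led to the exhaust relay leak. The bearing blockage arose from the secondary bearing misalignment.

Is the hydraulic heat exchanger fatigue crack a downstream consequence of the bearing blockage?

There is a causal chain: the bearing blockage → the upstream relay blockage → the hydraulic heat exchanger fatigue crack.

Yes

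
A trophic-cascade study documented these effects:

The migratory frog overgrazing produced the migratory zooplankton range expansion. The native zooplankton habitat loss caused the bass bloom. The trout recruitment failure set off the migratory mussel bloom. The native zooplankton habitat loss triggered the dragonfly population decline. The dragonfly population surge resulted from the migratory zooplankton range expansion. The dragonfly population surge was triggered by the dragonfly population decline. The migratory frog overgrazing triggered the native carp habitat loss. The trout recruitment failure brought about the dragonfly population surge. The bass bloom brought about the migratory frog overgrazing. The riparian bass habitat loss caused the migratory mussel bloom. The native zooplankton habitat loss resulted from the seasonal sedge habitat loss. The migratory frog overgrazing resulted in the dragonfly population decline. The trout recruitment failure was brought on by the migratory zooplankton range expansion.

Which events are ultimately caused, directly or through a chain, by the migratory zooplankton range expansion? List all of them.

Direct effects: the trout recruitment failure, the dragonfly population surge.
2 steps out: the migratory mussel bloom.
Not reachable from it: the seasonal sedge habitat loss, the native zooplankton habitat loss, the bass bloom, the migratory frog overgrazing, the dragonfly population decline, the native carp habitat loss, the riparian bass habitat loss.

the dragonfly population surge, the migratory mussel bloom, the trout recruitment failure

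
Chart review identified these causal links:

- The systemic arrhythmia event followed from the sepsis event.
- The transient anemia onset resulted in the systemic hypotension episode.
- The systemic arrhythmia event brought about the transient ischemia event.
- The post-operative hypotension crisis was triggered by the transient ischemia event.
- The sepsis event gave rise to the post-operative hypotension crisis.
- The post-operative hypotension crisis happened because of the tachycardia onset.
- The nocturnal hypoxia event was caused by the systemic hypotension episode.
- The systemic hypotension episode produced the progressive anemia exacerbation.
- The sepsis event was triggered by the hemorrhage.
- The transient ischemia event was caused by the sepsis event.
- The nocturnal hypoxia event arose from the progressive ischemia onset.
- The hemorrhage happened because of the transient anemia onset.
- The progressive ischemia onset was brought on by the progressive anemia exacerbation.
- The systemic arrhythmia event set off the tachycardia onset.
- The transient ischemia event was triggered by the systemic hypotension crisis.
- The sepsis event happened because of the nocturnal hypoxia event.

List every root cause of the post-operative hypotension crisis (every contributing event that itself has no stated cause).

Tracing upstream from the post-operative hypotension crisis: the post-operative hypotension crisis ← the sepsis event ← the hemorrhage ← the transient anemia onset.
A separate upstream branch: the post-operative hypotension crisis ← the transient ischemia event ← the systemic hypotension crisis.
Each of those chain origins has no stated cause.

the systemic hypotension crisis, the transient anemia onset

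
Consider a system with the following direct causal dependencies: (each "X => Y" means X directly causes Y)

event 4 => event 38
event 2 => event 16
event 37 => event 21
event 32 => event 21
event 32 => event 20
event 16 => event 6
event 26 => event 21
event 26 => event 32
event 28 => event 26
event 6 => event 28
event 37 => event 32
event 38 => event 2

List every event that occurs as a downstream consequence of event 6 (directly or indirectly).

event 20, event 21, event 26, event 28, event 32

Direct effects: event 28.
2 steps out: event 26.
3 steps out: event 32, event 21.
4 steps out: event 20.
Not reachable from it: event 4, event 38, event 2, event 16, event 37.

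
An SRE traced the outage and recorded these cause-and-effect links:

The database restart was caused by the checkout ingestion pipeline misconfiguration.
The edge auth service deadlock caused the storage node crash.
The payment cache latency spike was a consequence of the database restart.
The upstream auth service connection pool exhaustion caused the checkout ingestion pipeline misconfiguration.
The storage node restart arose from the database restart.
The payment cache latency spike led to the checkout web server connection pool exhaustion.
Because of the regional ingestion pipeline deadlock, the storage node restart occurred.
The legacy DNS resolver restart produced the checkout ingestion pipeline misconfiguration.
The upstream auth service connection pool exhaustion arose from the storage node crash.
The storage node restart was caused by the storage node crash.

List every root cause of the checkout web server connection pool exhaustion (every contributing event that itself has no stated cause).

Tracing upstream from the checkout web server connection pool exhaustion: the checkout web server connection pool exhaustion ← the payment cache latency spike ← the database restart ← the checkout ingestion pipeline misconfiguration ← the upstream auth service connection pool exhaustion ← the storage node crash ← the edge auth service deadlock.
A separate upstream branch: the checkout web server connection pool exhaustion ← the payment cache latency spike ← the database restart ← the checkout ingestion pipeline misconfiguration ← the legacy DNS resolver restart.
Each of those chain origins has no stated cause.

the edge auth service deadlock, the legacy DNS resolver restart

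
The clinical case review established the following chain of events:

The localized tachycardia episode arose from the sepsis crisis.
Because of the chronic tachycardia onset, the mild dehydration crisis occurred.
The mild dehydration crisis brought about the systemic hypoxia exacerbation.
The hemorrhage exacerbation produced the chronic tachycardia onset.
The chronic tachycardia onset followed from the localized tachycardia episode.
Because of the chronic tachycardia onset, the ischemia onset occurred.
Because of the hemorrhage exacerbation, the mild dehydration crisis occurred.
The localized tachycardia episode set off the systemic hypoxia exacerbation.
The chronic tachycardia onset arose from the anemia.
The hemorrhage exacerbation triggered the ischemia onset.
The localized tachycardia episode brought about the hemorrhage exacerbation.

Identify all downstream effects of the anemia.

the chronic tachycardia onset, the ischemia onset, the mild dehydration crisis, the systemic hypoxia exacerbation

Direct effects: the chronic tachycardia onset.
2 steps out: the mild dehydration crisis, the ischemia onset.
3 steps out: the systemic hypoxia exacerbation.
Not reachable from it: the sepsis crisis, the localized tachycardia episode, the hemorrhage exacerbation.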